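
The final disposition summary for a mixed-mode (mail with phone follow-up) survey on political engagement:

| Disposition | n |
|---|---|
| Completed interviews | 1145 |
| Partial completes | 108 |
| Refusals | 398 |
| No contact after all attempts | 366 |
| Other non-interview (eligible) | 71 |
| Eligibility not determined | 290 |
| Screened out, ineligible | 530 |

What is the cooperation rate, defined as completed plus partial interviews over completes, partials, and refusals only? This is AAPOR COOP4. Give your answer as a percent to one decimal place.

Top → 1145 + 108 = 1253
Denom → 1145 + 108 + 398 = 1651
COOP4 = 1253 / 1651 = 0.7589

75.9%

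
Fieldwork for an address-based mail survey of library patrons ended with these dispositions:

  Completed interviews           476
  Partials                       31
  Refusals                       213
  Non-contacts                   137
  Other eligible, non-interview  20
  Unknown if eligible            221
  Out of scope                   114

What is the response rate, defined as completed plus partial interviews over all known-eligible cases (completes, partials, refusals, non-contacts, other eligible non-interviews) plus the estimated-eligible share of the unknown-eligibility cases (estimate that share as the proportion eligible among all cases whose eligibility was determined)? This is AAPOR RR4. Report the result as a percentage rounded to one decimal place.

47.3%

Top: 476 + 31 = 507
Known eligible: 476 + 31 + 213 + 137 + 20 = 877
e = 877 / (877 + 114) = 877 / 991 = 0.8850
e × U: 0.8850 × 221 = 195.59
Base: 877 + 195.59 = 1072.59
RR4 = 507 / 1072.59 = 0.4727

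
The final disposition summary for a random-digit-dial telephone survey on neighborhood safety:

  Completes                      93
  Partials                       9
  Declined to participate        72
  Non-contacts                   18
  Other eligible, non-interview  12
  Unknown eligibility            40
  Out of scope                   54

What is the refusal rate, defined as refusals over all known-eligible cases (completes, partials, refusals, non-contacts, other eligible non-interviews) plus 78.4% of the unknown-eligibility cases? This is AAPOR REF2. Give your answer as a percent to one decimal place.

30.6%

Top: 72
Eligible (known): 93 + 9 + 72 + 18 + 12 = 204
e × U: 0.7840 × 40 = 31.36
Denominator: 204 + 31.36 = 235.36
REF2 = 72 / 235.36 = 0.3059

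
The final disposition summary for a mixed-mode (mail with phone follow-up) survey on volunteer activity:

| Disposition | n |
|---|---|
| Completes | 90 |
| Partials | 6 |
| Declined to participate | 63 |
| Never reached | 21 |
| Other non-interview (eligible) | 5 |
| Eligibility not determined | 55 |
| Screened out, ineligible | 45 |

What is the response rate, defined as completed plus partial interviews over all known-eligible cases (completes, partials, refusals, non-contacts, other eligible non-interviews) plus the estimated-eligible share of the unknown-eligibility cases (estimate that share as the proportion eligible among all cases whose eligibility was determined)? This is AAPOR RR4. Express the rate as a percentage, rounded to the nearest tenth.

41.9%

Numerator → 90 + 6 = 96
Determined eligible → 90 + 6 + 63 + 21 + 5 = 185
e = 185 / (185 + 45) = 185 / 230 = 0.8043
Eligible share of unknowns → 0.8043 × 55 = 44.24
Denominator → 185 + 44.24 = 229.24
RR4 = 96 / 229.24 = 0.4188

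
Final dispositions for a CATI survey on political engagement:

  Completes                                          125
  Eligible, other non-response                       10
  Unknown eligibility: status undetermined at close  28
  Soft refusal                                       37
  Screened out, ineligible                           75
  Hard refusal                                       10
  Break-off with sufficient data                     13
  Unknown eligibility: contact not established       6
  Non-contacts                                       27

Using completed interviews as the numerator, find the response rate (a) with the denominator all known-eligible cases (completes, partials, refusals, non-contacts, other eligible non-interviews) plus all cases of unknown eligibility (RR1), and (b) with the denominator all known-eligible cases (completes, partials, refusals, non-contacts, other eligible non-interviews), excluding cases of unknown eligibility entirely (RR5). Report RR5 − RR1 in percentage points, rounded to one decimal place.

Declined to participate = 10 + 37 = 47
Eligibility not determined = 6 + 28 = 34
Numerator: 125
Denom: 125 + 13 + 47 + 27 + 10 + 34 = 256
RR1 = 125 / 256 = 0.4883
Denom: 125 + 13 + 47 + 27 + 10 = 222
RR5 = 125 / 222 = 0.5631
Difference = 56.31 − 48.83 = 7.48 percentage points

7.5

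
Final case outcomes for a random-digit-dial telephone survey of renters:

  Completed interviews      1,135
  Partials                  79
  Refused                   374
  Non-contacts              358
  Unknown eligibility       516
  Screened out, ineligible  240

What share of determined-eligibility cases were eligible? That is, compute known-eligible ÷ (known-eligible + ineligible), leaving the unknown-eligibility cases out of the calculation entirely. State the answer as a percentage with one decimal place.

Eligible (known) → 1135 + 79 + 374 + 358 = 1946
e = 1946 / (1946 + 240) = 1946 / 2186 = 0.8902

89.0%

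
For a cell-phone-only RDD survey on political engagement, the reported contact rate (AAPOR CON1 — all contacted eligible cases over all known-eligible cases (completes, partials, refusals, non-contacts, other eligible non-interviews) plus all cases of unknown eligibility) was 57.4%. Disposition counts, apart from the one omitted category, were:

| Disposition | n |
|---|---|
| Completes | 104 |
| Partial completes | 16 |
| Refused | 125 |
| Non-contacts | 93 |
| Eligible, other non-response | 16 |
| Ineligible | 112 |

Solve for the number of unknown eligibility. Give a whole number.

101

Numerator → 104 + 16 + 125 + 16 = 261
CON1 = 261 / D = 0.574
D = 261 / 0.574 = 454.7
Remaining denominator categories sum to 354
unknown eligibility = 454.7 − 354 ≈ 101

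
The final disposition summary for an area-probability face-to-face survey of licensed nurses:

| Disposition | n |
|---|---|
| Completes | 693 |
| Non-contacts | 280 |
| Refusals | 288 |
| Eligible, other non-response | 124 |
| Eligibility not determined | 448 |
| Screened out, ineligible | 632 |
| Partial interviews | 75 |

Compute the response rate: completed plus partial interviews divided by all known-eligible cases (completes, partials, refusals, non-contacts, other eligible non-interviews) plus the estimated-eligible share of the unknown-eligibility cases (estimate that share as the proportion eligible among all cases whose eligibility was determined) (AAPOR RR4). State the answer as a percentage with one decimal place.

Num → 693 + 75 = 768
Eligible (known) → 693 + 75 + 288 + 280 + 124 = 1460
e = 1460 / (1460 + 632) = 1460 / 2092 = 0.6979
e × U → 0.6979 × 448 = 312.66
Denom → 1460 + 312.66 = 1772.66
RR4 = 768 / 1772.66 = 0.4332

43.3%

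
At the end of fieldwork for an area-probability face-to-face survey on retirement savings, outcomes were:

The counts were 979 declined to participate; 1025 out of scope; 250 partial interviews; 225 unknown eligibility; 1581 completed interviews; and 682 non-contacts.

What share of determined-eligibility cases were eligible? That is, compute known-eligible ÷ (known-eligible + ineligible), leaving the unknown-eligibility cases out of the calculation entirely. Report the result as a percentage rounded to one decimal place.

Known eligible = 1581 + 250 + 979 + 682 = 3492
e = 3492 / (3492 + 1025) = 3492 / 4517 = 0.7731

77.3%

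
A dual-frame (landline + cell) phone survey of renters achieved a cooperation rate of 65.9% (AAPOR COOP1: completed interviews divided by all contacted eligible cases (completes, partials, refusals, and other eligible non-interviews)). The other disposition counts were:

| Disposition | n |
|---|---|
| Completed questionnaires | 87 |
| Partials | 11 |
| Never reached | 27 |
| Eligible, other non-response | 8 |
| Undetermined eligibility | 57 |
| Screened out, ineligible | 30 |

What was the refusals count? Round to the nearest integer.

26

COOP1 = 87 / D = 0.659
D = 87 / 0.659 = 132.0
Other denominator terms total 106
refusals = 132.0 − 106 ≈ 26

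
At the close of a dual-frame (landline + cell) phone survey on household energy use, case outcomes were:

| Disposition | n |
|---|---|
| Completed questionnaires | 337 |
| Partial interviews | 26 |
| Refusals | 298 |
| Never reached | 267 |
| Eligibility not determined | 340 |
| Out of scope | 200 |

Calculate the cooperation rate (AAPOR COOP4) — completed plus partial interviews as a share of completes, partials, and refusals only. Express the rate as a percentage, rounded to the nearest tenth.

Numerator = 337 + 26 = 363
Base = 337 + 26 + 298 = 661
COOP4 = 363 / 661 = 0.5492

54.9%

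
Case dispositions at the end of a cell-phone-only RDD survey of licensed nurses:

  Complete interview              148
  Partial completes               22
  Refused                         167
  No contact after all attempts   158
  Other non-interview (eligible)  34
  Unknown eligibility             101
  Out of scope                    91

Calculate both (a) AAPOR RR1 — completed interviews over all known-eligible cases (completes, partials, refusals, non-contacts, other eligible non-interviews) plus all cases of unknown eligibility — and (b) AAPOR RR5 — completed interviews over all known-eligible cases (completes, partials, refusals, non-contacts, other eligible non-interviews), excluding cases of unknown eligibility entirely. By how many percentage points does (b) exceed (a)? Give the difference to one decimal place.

Numerator → 148
Denom → 148 + 22 + 167 + 158 + 34 + 101 = 630
RR1 = 148 / 630 = 0.2349
Denom → 148 + 22 + 167 + 158 + 34 = 529
RR5 = 148 / 529 = 0.2798
Difference = 27.98 − 23.49 = 4.49 percentage points

4.5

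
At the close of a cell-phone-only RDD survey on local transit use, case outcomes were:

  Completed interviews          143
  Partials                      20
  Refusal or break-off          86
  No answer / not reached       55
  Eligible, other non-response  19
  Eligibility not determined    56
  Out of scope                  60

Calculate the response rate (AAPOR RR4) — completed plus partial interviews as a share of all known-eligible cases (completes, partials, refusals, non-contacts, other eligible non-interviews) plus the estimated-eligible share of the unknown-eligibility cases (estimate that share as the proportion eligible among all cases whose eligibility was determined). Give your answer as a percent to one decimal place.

Num = 143 + 20 = 163
Determined eligible = 143 + 20 + 86 + 55 + 19 = 323
e = 323 / (323 + 60) = 323 / 383 = 0.8433
Eligible share of unknowns = 0.8433 × 56 = 47.22
Base = 323 + 47.22 = 370.22
RR4 = 163 / 370.22 = 0.4403

44.0%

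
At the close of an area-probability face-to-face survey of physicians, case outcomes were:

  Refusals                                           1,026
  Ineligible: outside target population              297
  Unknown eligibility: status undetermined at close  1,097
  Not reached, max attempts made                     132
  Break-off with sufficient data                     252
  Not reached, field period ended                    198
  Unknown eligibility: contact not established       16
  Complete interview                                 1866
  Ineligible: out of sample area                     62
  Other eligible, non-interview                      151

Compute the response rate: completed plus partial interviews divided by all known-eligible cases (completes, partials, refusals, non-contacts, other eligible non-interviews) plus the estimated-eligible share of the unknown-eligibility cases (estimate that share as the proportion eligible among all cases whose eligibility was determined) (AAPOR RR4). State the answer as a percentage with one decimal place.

Never reached = 198 + 132 = 330
Eligibility not determined = 16 + 1097 = 1113
Ineligible = 297 + 62 = 359
Numerator: 1866 + 252 = 2118
Determined eligible: 1866 + 252 + 1026 + 330 + 151 = 3625
e = 3625 / (3625 + 359) = 3625 / 3984 = 0.9099
Eligible share of unknowns: 0.9099 × 1113 = 1012.72
Denominator: 3625 + 1012.72 = 4637.72
RR4 = 2118 / 4637.72 = 0.4567

45.7%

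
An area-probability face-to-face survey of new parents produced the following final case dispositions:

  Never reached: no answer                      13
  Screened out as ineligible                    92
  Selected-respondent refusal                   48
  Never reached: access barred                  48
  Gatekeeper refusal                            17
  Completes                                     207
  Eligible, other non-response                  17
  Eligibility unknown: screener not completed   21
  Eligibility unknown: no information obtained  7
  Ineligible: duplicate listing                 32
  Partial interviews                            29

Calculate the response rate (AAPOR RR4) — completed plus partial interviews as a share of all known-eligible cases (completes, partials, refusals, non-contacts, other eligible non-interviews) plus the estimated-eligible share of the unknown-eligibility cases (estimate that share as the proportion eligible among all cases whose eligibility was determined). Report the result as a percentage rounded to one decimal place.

59.0%

Refused = 17 + 48 = 65
Non-contacts = 13 + 48 = 61
Unknown eligibility = 21 + 7 = 28
Ineligible = 92 + 32 = 124
Top → 207 + 29 = 236
Eligible (known) → 207 + 29 + 65 + 61 + 17 = 379
e = 379 / (379 + 124) = 379 / 503 = 0.7535
e × U → 0.7535 × 28 = 21.10
Denominator → 379 + 21.10 = 400.10
RR4 = 236 / 400.10 = 0.5899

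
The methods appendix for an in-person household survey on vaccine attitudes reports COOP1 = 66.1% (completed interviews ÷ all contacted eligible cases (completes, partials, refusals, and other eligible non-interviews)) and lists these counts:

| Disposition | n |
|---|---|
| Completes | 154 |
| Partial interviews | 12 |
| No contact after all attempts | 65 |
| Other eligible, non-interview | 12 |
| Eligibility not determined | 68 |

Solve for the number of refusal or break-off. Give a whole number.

COOP1 = 154 / D = 0.661
D = 154 / 0.661 = 233.0
Rest of base = 178
refusal or break-off = 233.0 − 178 ≈ 55

55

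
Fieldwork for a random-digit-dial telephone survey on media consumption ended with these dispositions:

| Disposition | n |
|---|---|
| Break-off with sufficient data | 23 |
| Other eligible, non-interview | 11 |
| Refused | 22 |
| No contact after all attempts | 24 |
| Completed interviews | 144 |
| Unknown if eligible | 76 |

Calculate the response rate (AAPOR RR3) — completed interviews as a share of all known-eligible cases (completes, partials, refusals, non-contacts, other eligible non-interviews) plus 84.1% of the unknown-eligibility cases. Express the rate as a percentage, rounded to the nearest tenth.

50.0%

Numerator = 144
Determined eligible = 144 + 23 + 22 + 24 + 11 = 224
Estimated eligible among unknowns = 0.8410 × 76 = 63.92
Denom = 224 + 63.92 = 287.92
RR3 = 144 / 287.92 = 0.5001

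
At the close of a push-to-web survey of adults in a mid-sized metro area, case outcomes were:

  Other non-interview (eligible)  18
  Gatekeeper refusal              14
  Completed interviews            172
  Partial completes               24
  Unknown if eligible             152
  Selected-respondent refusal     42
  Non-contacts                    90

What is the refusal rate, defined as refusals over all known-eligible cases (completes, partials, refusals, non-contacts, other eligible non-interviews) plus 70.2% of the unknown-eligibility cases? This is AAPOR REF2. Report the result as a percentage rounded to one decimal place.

12.0%

Refusals = 14 + 42 = 56
Num: 56
Eligible (known): 172 + 24 + 56 + 90 + 18 = 360
e × U: 0.7020 × 152 = 106.70
Base: 360 + 106.70 = 466.70
REF2 = 56 / 466.70 = 0.1200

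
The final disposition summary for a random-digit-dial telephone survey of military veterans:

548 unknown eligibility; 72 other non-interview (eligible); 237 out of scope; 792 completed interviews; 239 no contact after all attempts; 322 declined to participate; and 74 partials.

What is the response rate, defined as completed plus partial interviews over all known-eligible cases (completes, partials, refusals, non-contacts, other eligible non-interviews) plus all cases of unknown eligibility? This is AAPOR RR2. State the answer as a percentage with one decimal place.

Top → 792 + 74 = 866
Base → 792 + 74 + 322 + 239 + 72 + 548 = 2047
RR2 = 866 / 2047 = 0.4231

42.3%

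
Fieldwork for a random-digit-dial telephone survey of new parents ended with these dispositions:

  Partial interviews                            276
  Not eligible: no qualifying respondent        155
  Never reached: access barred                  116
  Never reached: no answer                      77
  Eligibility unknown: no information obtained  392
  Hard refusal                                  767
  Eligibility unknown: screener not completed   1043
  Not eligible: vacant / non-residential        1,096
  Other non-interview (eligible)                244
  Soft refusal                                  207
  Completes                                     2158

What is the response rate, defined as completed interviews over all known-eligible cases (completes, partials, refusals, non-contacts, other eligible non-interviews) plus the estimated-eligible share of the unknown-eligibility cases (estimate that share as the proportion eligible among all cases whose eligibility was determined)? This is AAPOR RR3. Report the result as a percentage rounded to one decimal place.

Refusal or break-off = 767 + 207 = 974
Non-contacts = 77 + 116 = 193
Eligibility not determined = 1043 + 392 = 1435
Not eligible = 155 + 1096 = 1251
Numerator: 2158
Determined eligible: 2158 + 276 + 974 + 193 + 244 = 3845
e = 3845 / (3845 + 1251) = 3845 / 5096 = 0.7545
Estimated eligible among unknowns: 0.7545 × 1435 = 1082.71
Denominator: 3845 + 1082.71 = 4927.71
RR3 = 2158 / 4927.71 = 0.4379

43.8%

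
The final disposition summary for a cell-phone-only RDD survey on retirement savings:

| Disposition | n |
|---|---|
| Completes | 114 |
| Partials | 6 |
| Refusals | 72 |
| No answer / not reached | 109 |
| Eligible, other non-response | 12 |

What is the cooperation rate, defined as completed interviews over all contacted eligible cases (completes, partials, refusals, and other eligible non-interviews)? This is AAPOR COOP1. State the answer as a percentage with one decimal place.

55.9%

Numerator: 114
Denom: 114 + 6 + 72 + 12 = 204
COOP1 = 114 / 204 = 0.5588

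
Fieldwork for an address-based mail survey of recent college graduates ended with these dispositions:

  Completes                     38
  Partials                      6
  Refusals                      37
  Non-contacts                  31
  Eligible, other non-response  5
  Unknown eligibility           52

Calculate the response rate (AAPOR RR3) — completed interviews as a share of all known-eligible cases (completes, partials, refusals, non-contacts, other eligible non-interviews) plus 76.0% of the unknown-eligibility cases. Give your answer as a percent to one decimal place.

Top: 38
Eligible (known): 38 + 6 + 37 + 31 + 5 = 117
Estimated eligible among unknowns: 0.7600 × 52 = 39.52
Denominator: 117 + 39.52 = 156.52
RR3 = 38 / 156.52 = 0.2428

24.3%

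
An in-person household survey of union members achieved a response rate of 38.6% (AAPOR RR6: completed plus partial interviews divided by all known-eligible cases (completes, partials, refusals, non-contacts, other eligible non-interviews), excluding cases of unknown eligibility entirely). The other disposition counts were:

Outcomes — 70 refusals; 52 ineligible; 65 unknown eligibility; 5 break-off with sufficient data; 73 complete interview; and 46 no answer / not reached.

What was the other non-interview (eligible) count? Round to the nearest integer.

Num = 73 + 5 = 78
RR6 = 78 / D = 0.386
D = 78 / 0.386 = 202.1
Remaining denominator categories sum to 194
other non-interview (eligible) = 202.1 − 194 ≈ 8

8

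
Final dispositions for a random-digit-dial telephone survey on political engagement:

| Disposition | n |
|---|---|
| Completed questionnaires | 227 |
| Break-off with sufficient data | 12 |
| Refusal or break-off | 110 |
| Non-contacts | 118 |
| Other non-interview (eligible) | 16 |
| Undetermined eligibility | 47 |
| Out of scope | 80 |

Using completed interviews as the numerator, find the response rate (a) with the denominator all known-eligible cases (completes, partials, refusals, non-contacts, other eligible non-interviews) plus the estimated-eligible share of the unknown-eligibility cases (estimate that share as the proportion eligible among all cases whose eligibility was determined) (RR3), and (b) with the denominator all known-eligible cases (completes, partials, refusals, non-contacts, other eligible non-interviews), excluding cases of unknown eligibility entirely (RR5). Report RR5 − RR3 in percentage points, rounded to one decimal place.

3.6

Numerator → 227
Known eligible → 227 + 12 + 110 + 118 + 16 = 483
e = 483 / (483 + 80) = 483 / 563 = 0.8579
Eligible share of unknowns → 0.8579 × 47 = 40.32
Base → 483 + 40.32 = 523.32
RR3 = 227 / 523.32 = 0.4338
Base → 227 + 12 + 110 + 118 + 16 = 483
RR5 = 227 / 483 = 0.4700
Difference = 47.00 − 43.38 = 3.62 percentage points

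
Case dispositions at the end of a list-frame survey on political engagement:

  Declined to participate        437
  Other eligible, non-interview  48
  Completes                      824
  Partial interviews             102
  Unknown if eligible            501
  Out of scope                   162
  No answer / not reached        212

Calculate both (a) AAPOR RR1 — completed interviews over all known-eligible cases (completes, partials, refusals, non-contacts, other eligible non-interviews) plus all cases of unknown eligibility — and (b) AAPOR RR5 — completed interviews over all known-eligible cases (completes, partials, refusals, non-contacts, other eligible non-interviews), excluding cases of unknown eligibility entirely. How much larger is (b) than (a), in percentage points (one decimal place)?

12.0

Top → 824
Denominator → 824 + 102 + 437 + 212 + 48 + 501 = 2124
RR1 = 824 / 2124 = 0.3879
Denominator → 824 + 102 + 437 + 212 + 48 = 1623
RR5 = 824 / 1623 = 0.5077
Difference = 50.77 − 38.79 = 11.98 percentage points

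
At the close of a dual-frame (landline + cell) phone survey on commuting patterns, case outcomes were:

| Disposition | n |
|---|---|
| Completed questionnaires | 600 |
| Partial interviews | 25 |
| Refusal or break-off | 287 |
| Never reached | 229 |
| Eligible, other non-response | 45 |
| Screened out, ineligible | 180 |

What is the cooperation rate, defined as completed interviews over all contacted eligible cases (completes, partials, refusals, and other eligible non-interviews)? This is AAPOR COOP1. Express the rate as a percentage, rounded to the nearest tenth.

62.7%

Num → 600
Base → 600 + 25 + 287 + 45 = 957
COOP1 = 600 / 957 = 0.6270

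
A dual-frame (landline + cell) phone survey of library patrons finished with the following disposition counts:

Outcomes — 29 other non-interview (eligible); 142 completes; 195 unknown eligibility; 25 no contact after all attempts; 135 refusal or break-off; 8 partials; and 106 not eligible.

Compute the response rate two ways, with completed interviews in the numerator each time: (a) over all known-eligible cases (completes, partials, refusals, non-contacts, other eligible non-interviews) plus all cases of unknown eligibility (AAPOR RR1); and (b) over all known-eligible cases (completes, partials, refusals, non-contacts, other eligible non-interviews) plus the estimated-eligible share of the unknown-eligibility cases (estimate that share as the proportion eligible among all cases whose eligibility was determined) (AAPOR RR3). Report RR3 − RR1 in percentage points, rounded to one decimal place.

Top: 142
Base: 142 + 8 + 135 + 25 + 29 + 195 = 534
RR1 = 142 / 534 = 0.2659
Determined eligible: 142 + 8 + 135 + 25 + 29 = 339
e = 339 / (339 + 106) = 339 / 445 = 0.7618
Estimated eligible among unknowns: 0.7618 × 195 = 148.55
Base: 339 + 148.55 = 487.55
RR3 = 142 / 487.55 = 0.2913
Difference = 29.13 − 26.59 = 2.54 percentage points

2.5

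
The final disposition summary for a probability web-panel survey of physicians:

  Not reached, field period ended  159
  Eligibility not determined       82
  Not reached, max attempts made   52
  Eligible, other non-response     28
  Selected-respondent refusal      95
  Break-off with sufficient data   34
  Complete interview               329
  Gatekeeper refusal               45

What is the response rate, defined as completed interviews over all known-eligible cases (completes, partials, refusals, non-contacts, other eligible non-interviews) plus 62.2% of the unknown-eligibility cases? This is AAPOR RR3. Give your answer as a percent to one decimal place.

41.5%

Refusal or break-off = 45 + 95 = 140
Non-contacts = 159 + 52 = 211
Top → 329
Known eligible → 329 + 34 + 140 + 211 + 28 = 742
Eligible share of unknowns → 0.6220 × 82 = 51.00
Denom → 742 + 51.00 = 793.00
RR3 = 329 / 793.00 = 0.4149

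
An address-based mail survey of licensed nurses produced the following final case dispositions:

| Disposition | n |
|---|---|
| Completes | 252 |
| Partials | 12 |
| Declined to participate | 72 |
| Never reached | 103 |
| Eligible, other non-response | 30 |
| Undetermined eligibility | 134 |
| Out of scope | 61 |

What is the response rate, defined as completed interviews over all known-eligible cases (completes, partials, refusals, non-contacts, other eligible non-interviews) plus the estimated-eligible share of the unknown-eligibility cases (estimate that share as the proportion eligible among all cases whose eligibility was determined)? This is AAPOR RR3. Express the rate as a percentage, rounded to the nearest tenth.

Num: 252
Determined eligible: 252 + 12 + 72 + 103 + 30 = 469
e = 469 / (469 + 61) = 469 / 530 = 0.8849
Eligible share of unknowns: 0.8849 × 134 = 118.58
Base: 469 + 118.58 = 587.58
RR3 = 252 / 587.58 = 0.4289

42.9%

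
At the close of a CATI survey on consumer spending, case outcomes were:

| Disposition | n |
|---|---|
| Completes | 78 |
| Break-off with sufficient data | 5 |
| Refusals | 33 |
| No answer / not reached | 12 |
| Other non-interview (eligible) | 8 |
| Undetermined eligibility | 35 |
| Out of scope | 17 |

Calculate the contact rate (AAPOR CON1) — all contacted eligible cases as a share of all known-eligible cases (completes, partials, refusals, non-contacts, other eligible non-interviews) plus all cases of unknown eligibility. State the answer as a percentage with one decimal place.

Top: 78 + 5 + 33 + 8 = 124
Denom: 78 + 5 + 33 + 12 + 8 + 35 = 171
CON1 = 124 / 171 = 0.7251

72.5%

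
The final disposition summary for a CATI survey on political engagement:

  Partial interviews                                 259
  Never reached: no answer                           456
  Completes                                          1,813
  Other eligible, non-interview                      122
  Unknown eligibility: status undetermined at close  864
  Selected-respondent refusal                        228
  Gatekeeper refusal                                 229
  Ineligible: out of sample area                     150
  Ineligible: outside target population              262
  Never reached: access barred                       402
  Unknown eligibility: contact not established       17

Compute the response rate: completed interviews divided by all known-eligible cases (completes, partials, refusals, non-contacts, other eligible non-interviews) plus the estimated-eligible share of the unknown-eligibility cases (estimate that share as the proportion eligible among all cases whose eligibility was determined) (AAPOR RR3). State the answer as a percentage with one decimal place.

Refusal or break-off = 229 + 228 = 457
Never reached = 456 + 402 = 858
Unknown eligibility = 17 + 864 = 881
Not eligible = 262 + 150 = 412
Top = 1813
Eligible (known) = 1813 + 259 + 457 + 858 + 122 = 3509
e = 3509 / (3509 + 412) = 3509 / 3921 = 0.8949
Estimated eligible among unknowns = 0.8949 × 881 = 788.41
Denominator = 3509 + 788.41 = 4297.41
RR3 = 1813 / 4297.41 = 0.4219

42.2%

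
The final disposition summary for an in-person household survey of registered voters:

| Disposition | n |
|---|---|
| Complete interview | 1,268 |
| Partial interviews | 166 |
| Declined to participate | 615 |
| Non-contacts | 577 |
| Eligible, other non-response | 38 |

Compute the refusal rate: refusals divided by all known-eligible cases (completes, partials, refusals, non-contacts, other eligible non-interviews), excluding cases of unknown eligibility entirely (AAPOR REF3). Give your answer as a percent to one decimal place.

23.1%

Num: 615
Denominator: 1268 + 166 + 615 + 577 + 38 = 2664
REF3 = 615 / 2664 = 0.2309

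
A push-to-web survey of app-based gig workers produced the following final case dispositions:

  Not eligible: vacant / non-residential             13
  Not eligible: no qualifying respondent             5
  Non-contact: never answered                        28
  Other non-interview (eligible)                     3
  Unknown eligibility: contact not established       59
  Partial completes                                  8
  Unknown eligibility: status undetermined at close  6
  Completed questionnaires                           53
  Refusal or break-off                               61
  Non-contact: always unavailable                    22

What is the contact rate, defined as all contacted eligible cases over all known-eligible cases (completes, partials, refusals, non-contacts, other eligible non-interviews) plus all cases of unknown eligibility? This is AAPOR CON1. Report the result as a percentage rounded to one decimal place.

52.1%

No answer / not reached = 28 + 22 = 50
Eligibility not determined = 59 + 6 = 65
Screened out, ineligible = 5 + 13 = 18
Top → 53 + 8 + 61 + 3 = 125
Denom → 53 + 8 + 61 + 50 + 3 + 65 = 240
CON1 = 125 / 240 = 0.5208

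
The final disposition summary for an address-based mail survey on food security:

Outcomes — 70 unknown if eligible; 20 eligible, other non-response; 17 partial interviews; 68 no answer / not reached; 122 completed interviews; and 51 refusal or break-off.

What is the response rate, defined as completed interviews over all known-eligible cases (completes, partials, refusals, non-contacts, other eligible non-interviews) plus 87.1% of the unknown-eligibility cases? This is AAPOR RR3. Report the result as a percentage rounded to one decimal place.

Num = 122
Known eligible = 122 + 17 + 51 + 68 + 20 = 278
Eligible share of unknowns = 0.8710 × 70 = 60.97
Denominator = 278 + 60.97 = 338.97
RR3 = 122 / 338.97 = 0.3599

36.0%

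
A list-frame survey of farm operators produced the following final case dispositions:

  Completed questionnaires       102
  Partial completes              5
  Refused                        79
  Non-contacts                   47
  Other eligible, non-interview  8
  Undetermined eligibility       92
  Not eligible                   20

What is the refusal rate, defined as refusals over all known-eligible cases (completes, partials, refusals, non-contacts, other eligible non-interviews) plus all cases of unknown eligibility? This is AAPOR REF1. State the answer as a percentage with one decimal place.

Num: 79
Denominator: 102 + 5 + 79 + 47 + 8 + 92 = 333
REF1 = 79 / 333 = 0.2372

23.7%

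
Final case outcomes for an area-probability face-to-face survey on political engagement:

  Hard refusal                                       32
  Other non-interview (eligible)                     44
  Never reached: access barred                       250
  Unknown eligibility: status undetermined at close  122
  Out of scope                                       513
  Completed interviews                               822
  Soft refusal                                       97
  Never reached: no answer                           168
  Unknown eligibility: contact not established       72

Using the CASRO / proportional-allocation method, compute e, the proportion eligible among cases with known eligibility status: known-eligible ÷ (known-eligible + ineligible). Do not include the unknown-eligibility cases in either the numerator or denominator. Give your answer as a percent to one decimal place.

Refusal or break-off = 32 + 97 = 129
No contact after all attempts = 168 + 250 = 418
Undetermined eligibility = 72 + 122 = 194
Determined eligible: 822 + 129 + 418 + 44 = 1413
e = 1413 / (1413 + 513) = 1413 / 1926 = 0.7336

73.4%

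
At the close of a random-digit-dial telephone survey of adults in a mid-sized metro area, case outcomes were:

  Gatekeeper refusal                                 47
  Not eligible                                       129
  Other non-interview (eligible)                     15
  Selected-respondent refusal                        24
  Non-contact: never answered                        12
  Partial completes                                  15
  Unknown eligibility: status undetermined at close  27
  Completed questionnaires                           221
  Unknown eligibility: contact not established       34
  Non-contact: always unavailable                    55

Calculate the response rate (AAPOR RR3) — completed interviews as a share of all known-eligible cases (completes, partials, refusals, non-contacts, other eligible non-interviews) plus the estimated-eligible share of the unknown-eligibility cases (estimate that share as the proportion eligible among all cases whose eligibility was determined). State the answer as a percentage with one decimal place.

50.8%

Refusals = 47 + 24 = 71
Non-contacts = 12 + 55 = 67
Unknown eligibility = 34 + 27 = 61
Numerator = 221
Known eligible = 221 + 15 + 71 + 67 + 15 = 389
e = 389 / (389 + 129) = 389 / 518 = 0.7510
Estimated eligible among unknowns = 0.7510 × 61 = 45.81
Base = 389 + 45.81 = 434.81
RR3 = 221 / 434.81 = 0.5083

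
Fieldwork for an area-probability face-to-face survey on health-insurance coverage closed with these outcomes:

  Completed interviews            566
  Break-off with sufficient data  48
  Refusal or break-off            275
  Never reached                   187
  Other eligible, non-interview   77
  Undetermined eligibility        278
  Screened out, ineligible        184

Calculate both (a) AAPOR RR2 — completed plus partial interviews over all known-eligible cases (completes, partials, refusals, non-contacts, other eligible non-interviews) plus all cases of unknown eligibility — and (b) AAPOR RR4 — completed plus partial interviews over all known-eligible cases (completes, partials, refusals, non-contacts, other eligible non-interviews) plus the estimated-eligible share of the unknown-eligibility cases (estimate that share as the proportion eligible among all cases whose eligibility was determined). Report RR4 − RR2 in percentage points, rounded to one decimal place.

Top: 566 + 48 = 614
Base: 566 + 48 + 275 + 187 + 77 + 278 = 1431
RR2 = 614 / 1431 = 0.4291
Determined eligible: 566 + 48 + 275 + 187 + 77 = 1153
e = 1153 / (1153 + 184) = 1153 / 1337 = 0.8624
Estimated eligible among unknowns: 0.8624 × 278 = 239.75
Base: 1153 + 239.75 = 1392.75
RR4 = 614 / 1392.75 = 0.4409
Difference = 44.09 − 42.91 = 1.18 percentage points

1.2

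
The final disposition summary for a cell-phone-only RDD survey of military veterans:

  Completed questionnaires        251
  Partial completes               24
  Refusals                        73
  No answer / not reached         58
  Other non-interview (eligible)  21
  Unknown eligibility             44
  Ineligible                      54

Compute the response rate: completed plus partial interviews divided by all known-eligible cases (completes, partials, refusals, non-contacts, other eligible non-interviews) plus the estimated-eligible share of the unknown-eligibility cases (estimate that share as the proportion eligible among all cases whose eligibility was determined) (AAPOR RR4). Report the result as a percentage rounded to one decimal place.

59.0%

Top: 251 + 24 = 275
Eligible (known): 251 + 24 + 73 + 58 + 21 = 427
e = 427 / (427 + 54) = 427 / 481 = 0.8877
Estimated eligible among unknowns: 0.8877 × 44 = 39.06
Denominator: 427 + 39.06 = 466.06
RR4 = 275 / 466.06 = 0.5901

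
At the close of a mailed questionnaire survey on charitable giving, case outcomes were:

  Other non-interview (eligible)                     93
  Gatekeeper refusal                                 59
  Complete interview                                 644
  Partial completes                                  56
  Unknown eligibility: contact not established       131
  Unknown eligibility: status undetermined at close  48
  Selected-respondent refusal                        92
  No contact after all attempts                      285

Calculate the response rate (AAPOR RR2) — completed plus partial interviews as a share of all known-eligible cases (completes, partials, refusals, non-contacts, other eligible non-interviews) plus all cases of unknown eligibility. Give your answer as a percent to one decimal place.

49.7%

Declined to participate = 59 + 92 = 151
Unknown eligibility = 131 + 48 = 179
Top → 644 + 56 = 700
Denominator → 644 + 56 + 151 + 285 + 93 + 179 = 1408
RR2 = 700 / 1408 = 0.4972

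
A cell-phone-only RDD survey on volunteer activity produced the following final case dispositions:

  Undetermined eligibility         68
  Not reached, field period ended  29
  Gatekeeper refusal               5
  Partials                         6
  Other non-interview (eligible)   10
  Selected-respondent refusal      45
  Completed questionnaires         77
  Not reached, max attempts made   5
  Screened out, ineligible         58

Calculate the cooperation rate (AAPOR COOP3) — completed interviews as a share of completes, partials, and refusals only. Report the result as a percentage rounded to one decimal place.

57.9%

Declined to participate = 5 + 45 = 50
No contact after all attempts = 29 + 5 = 34
Numerator = 77
Base = 77 + 6 + 50 = 133
COOP3 = 77 / 133 = 0.5789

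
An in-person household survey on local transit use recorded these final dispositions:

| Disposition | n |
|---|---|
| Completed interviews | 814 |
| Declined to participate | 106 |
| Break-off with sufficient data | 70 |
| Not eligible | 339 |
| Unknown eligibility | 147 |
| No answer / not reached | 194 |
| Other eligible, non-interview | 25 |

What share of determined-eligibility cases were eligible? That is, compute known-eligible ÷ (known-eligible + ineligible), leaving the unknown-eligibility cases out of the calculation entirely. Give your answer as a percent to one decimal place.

Eligible (known) = 814 + 70 + 106 + 194 + 25 = 1209
e = 1209 / (1209 + 339) = 1209 / 1548 = 0.7810

78.1%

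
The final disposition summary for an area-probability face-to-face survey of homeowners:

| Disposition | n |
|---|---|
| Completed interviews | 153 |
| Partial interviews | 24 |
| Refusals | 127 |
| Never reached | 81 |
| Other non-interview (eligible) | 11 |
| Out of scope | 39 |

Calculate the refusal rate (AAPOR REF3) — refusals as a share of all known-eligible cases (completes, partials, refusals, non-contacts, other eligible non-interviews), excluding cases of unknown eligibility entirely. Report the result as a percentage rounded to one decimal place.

32.1%

Numerator → 127
Denom → 153 + 24 + 127 + 81 + 11 = 396
REF3 = 127 / 396 = 0.3207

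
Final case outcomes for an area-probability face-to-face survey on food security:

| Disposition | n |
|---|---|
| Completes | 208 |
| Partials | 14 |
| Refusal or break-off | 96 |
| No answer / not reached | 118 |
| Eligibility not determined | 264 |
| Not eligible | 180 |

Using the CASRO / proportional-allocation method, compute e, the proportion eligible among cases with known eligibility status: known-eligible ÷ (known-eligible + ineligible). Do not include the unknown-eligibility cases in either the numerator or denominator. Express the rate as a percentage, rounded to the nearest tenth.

70.8%

Eligible (known): 208 + 14 + 96 + 118 = 436
e = 436 / (436 + 180) = 436 / 616 = 0.7078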